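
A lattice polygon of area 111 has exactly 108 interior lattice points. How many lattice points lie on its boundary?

Pick's theorem gives A = I + B/2 − 1, so B = 2(A − I + 1) = 2(111 − 108 + 1) = 8.

8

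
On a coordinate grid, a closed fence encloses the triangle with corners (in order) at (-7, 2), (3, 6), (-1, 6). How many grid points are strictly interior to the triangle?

5

The shoelace formula gives twice the area as |((-7)·6 − 3·2) + (3·6 − (-1)·6) + ((-1)·2 − (-7)·6)| = 16, so the area is 8.
Summing gcd(|Δx|,|Δy|) over the edges gives the boundary count: gcd(10,4) + gcd(4,0) + gcd(6,4) = 2+4+2 = 8.
Pick's theorem gives I = A − B/2 + 1 = 8 − 8/2 + 1 = 5.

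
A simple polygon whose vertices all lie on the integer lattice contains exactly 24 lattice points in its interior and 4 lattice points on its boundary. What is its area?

25

By Pick's theorem, A = I + B/2 − 1 = 24 + 4/2 − 1 = 25.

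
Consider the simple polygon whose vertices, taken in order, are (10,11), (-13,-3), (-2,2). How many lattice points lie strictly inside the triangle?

18

The shoelace formula gives twice the area as |(10·(-3) − (-13)·11) + ((-13)·2 − (-2)·(-3)) + ((-2)·11 − 10·2)| = 39, so the area is 19.5.
Summing gcd(|Δx|,|Δy|) over the edges gives the boundary count: gcd(23,14) + gcd(11,5) + gcd(12,9) = 1+1+3 = 5.
By Pick's theorem A = I + B/2 − 1, so I = 19.5 − 5/2 + 1 = 18.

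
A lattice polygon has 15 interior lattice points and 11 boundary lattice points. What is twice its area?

Pick's theorem states A = I + B/2 − 1, so A = 15 + 11/2 − 1 = 39/2.
Hence 2A = 39.

39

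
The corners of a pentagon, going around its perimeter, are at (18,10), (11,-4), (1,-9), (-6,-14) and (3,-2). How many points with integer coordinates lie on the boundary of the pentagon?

The number of boundary lattice points is Σ gcd(|Δx|,|Δy|) = gcd(7,14) + gcd(10,5) + gcd(7,5) + gcd(9,12) + gcd(15,12) = 7+5+1+3+3 = 19.

19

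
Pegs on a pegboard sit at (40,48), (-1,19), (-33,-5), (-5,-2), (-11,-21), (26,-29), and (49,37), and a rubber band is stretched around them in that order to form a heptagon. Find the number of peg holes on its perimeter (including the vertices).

14

Summing gcd(|Δx|,|Δy|) over the edges gives the boundary count: gcd(41,29) + gcd(32,24) + gcd(28,3) + gcd(6,19) + gcd(37,8) + gcd(23,66) + gcd(9,11) = 1+8+1+1+1+1+1 = 14.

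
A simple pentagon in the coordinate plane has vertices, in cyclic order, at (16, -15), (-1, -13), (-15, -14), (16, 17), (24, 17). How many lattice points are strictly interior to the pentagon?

By the shoelace formula, twice the signed area is |[16·(-13) − (-1)·(-15)] + [(-1)·(-14) − (-15)·(-13)] + [(-15)·17 − 16·(-14)] + [16·17 − 24·17] + [24·(-15) − 16·17]| = 1203, so the area is 601.5.
Summing gcd(|Δx|,|Δy|) over the edges gives the boundary count: gcd(17,2) + gcd(14,1) + gcd(31,31) + gcd(8,0) + gcd(8,32) = 1+1+31+8+8 = 49.
By Pick's theorem A = I + B/2 − 1, so I = 601.5 − 49/2 + 1 = 578.

578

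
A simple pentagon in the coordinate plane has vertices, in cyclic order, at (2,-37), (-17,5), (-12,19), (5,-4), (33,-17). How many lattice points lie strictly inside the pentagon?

1033

The shoelace formula gives twice the area as |(2·5 − (-17)·(-37)) + ((-17)·19 − (-12)·5) + ((-12)·(-4) − 5·19) + (5·(-17) − 33·(-4)) + (33·(-37) − 2·(-17))| = 2069, so the area is 2069/2.
Summing gcd(|Δx|,|Δy|) over the edges gives the boundary count: gcd(19,42) + gcd(5,14) + gcd(17,23) + gcd(28,13) + gcd(31,20) = 1+1+1+1+1 = 5.
Pick's theorem gives I = A − B/2 + 1 = 2069/2 − 5/2 + 1 = 1033.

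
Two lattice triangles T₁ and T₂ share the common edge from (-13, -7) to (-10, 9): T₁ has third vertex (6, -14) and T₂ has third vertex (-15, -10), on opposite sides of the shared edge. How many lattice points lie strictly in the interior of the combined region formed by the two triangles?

173

The union is the simple quadrilateral with vertices (-13, -7), (6, -14), (-10, 9), (-15, -10) in order.
The shoelace formula gives twice the area as |[(-13)·(-14) − 6·(-7)] + [6·9 − (-10)·(-14)] + [(-10)·(-10) − (-15)·9] + [(-15)·(-7) − (-13)·(-10)]| = 348, so the area is 174.
The number of boundary lattice points is Σ gcd(|Δx|,|Δy|) = gcd(19,7) + gcd(16,23) + gcd(5,19) + gcd(2,3) = 1+1+1+1 = 4.
By Pick's theorem I = A − B/2 + 1 = 174 − 4/2 + 1 = 173.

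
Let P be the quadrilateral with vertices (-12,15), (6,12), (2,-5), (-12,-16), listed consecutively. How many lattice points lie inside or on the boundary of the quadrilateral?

Using the shoelace formula, 2A = |((-12)·12 − 6·15) + (6·(-5) − 2·12) + (2·(-16) − (-12)·(-5)) + ((-12)·15 − (-12)·(-16))| = 752, so the area is 376.
Summing gcd(|Δx|,|Δy|) over the edges gives the boundary count: gcd(18,3) + gcd(4,17) + gcd(14,11) + gcd(0,31) = 3+1+1+31 = 36.
Pick's theorem gives I = A − B/2 + 1 = 376 − 36/2 + 1 = 359, so the closed region contains I + B = 359 + 36 = 395 lattice points.

395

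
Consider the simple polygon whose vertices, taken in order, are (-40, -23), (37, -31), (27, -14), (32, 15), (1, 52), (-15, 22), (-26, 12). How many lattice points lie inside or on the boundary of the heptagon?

3600

Using the shoelace formula, 2A = |((-40)·(-31) − 37·(-23)) + (37·(-14) − 27·(-31)) + (27·15 − 32·(-14)) + (32·52 − 1·15) + (1·22 − (-15)·52) + ((-15)·12 − (-26)·22) + ((-26)·(-23) − (-40)·12)| = 7184, so the area is 3592.
Along each edge there are gcd(|Δx|,|Δy|)+1 lattice points, so counting each shared vertex once the boundary has gcd(77,8) + gcd(10,17) + gcd(5,29) + gcd(31,37) + gcd(16,30) + gcd(11,10) + gcd(14,35) = 1+1+1+1+2+1+7 = 14.
Pick's theorem gives I = A − B/2 + 1 = 3592 − 14/2 + 1 = 3586, so the closed region contains I + B = 3586 + 14 = 3600 lattice points.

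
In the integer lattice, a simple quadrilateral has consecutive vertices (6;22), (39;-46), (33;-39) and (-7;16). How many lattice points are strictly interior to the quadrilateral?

By the shoelace formula, twice the signed area is |(6·(-46) − 39·22) + (39·(-39) − 33·(-46)) + (33·16 − (-7)·(-39)) + ((-7)·22 − 6·16)| = 1132, so the area is 566.
Summing gcd(|Δx|,|Δy|) over the edges gives the boundary count: gcd(33,68) + gcd(6,7) + gcd(40,55) + gcd(13,6) = 1+1+5+1 = 8.
Pick's theorem gives I = A − B/2 + 1 = 566 − 8/2 + 1 = 563.

563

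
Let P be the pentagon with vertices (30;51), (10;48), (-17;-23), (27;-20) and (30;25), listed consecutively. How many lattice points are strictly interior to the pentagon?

2251

Using the shoelace formula, 2A = |(30·48 − 10·51) + (10·(-23) − (-17)·48) + ((-17)·(-20) − 27·(-23)) + (27·25 − 30·(-20)) + (30·51 − 30·25)| = 4532, so the area is 2266.
Summing gcd(|Δx|,|Δy|) over the edges gives the boundary count: gcd(20,3) + gcd(27,71) + gcd(44,3) + gcd(3,45) + gcd(0,26) = 1+1+1+3+26 = 32.
By Pick's theorem A = I + B/2 − 1, so I = 2266 − 32/2 + 1 = 2251.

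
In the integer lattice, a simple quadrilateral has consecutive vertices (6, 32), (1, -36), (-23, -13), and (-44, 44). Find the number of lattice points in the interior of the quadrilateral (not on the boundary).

By the shoelace formula, twice the signed area is |(6·(-36) − 1·32) + (1·(-13) − (-23)·(-36)) + ((-23)·44 − (-44)·(-13)) + ((-44)·32 − 6·44)| = 4345, so the area is 2172.5.
Along each edge there are gcd(|Δx|,|Δy|)+1 lattice points, so counting each shared vertex once the boundary has gcd(5,68) + gcd(24,23) + gcd(21,57) + gcd(50,12) = 1+1+3+2 = 7.
Pick's theorem gives I = A − B/2 + 1 = 2172.5 − 7/2 + 1 = 2170.

2170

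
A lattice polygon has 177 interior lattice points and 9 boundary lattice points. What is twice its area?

361

Pick's theorem states A = I + B/2 − 1, so A = 177 + 9/2 − 1 = 361/2.
Hence 2A = 361.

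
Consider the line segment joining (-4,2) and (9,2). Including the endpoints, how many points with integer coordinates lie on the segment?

The number of lattice points on a segment between lattice points is gcd(|Δx|,|Δy|) + 1 = gcd(13,0) + 1 = 13 + 1 = 14.

14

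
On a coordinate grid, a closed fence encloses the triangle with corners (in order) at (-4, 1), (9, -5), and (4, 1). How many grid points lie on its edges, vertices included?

10

Summing gcd(|Δx|,|Δy|) over the edges gives the boundary count: gcd(13,6) + gcd(5,6) + gcd(8,0) = 1+1+8 = 10.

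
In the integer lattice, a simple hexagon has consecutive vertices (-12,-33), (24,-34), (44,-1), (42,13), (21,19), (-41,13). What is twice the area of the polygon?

6372

By the shoelace formula, twice the signed area is |((-12)·(-34) − 24·(-33)) + (24·(-1) − 44·(-34)) + (44·13 − 42·(-1)) + (42·19 − 21·13) + (21·13 − (-41)·19) + ((-41)·(-33) − (-12)·13)| = 6372, so the area is 3186.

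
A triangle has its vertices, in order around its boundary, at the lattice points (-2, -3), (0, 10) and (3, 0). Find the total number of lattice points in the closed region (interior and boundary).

The shoelace formula gives twice the area as |[(-2)·10 − 0·(-3)] + [0·0 − 3·10] + [3·(-3) − (-2)·0]| = 59, so the area is 59/2.
The number of boundary lattice points is Σ gcd(|Δx|,|Δy|) = gcd(2,13) + gcd(3,10) + gcd(5,3) = 1+1+1 = 3.
Pick's theorem gives I = A − B/2 + 1 = 59/2 − 3/2 + 1 = 29, so the closed region contains I + B = 29 + 3 = 32 lattice points.

32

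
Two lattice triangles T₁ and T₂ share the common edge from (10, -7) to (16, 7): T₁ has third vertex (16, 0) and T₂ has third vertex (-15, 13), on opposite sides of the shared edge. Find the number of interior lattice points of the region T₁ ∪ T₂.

The union is the simple quadrilateral with vertices (10, -7), (16, 0), (16, 7), (-15, 13) in order.
By the shoelace formula, twice the signed area is |[10·0 − 16·(-7)] + [16·7 − 16·0] + [16·13 − (-15)·7] + [(-15)·(-7) − 10·13]| = 512, so the area is 256.
Summing gcd(|Δx|,|Δy|) over the edges gives the boundary count: gcd(6,7) + gcd(0,7) + gcd(31,6) + gcd(25,20) = 1+7+1+5 = 14.
By Pick's theorem I = A − B/2 + 1 = 256 − 14/2 + 1 = 250.

250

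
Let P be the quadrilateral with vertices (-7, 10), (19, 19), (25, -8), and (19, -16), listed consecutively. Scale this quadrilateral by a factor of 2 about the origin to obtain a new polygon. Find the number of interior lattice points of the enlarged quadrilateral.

2209

By the shoelace formula, twice the signed area is |[(-7)·19 − 19·10] + [19·(-8) − 25·19] + [25·(-16) − 19·(-8)] + [19·10 − (-7)·(-16)]| = 1120, so the area is 560.
Along each edge there are gcd(|Δx|,|Δy|)+1 lattice points, so counting each shared vertex once the boundary has gcd(26,9) + gcd(6,27) + gcd(6,8) + gcd(26,26) = 1+3+2+26 = 32.
Scaling by 2 multiplies the area by 2² = 4 (so the new area is 2240) and multiplies the boundary lattice-point count by 2, giving 64.
By Pick's theorem, the interior count of the dilated polygon is 2240 − 64/2 + 1 = 2209.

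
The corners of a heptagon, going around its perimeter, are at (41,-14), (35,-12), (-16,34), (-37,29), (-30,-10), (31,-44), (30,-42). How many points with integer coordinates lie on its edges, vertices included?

Summing gcd(|Δx|,|Δy|) over the edges gives the boundary count: gcd(6,2) + gcd(51,46) + gcd(21,5) + gcd(7,39) + gcd(61,34) + gcd(1,2) + gcd(11,28) = 2+1+1+1+1+1+1 = 8.

8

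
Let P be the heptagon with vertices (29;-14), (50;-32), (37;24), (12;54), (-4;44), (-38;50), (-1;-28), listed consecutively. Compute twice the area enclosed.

8022

The shoelace formula gives twice the area as |[29·(-32) − 50·(-14)] + [50·24 − 37·(-32)] + [37·54 − 12·24] + [12·44 − (-4)·54] + [(-4)·50 − (-38)·44] + [(-38)·(-28) − (-1)·50] + [(-1)·(-14) − 29·(-28)]| = 8022, so the area is 4011.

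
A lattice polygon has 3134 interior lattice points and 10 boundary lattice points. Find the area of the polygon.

3138

Pick's theorem states A = I + B/2 − 1, so A = 3134 + 10/2 − 1 = 3138.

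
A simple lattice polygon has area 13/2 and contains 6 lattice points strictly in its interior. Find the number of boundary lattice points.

Pick's theorem gives A = I + B/2 − 1, so B = 2(A − I + 1) = 2(13/2 − 6 + 1) = 3.

3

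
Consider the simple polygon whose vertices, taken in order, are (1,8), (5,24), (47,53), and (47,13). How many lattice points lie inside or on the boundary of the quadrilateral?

1222

By the shoelace formula, twice the signed area is |(1·24 − 5·8) + (5·53 − 47·24) + (47·13 − 47·53) + (47·8 − 1·13)| = 2396, so the area is 1198.
The number of boundary lattice points is Σ gcd(|Δx|,|Δy|) = gcd(4,16) + gcd(42,29) + gcd(0,40) + gcd(46,5) = 4+1+40+1 = 46.
Pick's theorem gives I = A − B/2 + 1 = 1198 − 46/2 + 1 = 1176, so the closed region contains I + B = 1176 + 46 = 1222 lattice points.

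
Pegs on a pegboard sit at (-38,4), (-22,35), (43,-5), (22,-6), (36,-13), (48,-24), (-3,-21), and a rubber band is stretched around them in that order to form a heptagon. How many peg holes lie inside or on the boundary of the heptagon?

Using the shoelace formula, 2A = |((-38)·35 − (-22)·4) + ((-22)·(-5) − 43·35) + (43·(-6) − 22·(-5)) + (22·(-13) − 36·(-6)) + (36·(-24) − 48·(-13)) + (48·(-21) − (-3)·(-24)) + ((-3)·4 − (-38)·(-21))| = 4985, so the area is 2492.5.
The number of boundary lattice points is Σ gcd(|Δx|,|Δy|) = gcd(16,31) + gcd(65,40) + gcd(21,1) + gcd(14,7) + gcd(12,11) + gcd(51,3) + gcd(35,25) = 1+5+1+7+1+3+5 = 23.
Pick's theorem gives I = A − B/2 + 1 = 2492.5 − 23/2 + 1 = 2482, so the closed region contains I + B = 2482 + 23 = 2505 lattice points.

2505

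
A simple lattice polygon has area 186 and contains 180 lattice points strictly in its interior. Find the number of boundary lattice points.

Pick's theorem gives A = I + B/2 − 1, so B = 2(A − I + 1) = 2(186 − 180 + 1) = 14.

14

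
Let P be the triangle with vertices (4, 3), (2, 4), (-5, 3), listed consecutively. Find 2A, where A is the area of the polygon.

By the shoelace formula, twice the signed area is |(4·4 − 2·3) + (2·3 − (-5)·4) + ((-5)·3 − 4·3)| = 9, so the area is 4.5.

9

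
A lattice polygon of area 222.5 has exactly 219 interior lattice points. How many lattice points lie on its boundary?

Pick's theorem gives A = I + B/2 − 1, so B = 2(A − I + 1) = 2(222.5 − 219 + 1) = 9.

9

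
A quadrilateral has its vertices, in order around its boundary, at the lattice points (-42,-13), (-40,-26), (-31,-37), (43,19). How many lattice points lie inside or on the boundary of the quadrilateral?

By the shoelace formula, twice the signed area is |[(-42)·(-26) − (-40)·(-13)] + [(-40)·(-37) − (-31)·(-26)] + [(-31)·19 − 43·(-37)] + [43·(-13) − (-42)·19]| = 2487, so the area is 1243.5.
Summing gcd(|Δx|,|Δy|) over the edges gives the boundary count: gcd(2,13) + gcd(9,11) + gcd(74,56) + gcd(85,32) = 1+1+2+1 = 5.
Pick's theorem gives I = A − B/2 + 1 = 1243.5 − 5/2 + 1 = 1242, so the closed region contains I + B = 1242 + 5 = 1247 lattice points.

1247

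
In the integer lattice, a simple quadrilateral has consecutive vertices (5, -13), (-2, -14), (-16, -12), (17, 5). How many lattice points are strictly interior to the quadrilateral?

205

Using the shoelace formula, 2A = |(5·(-14) − (-2)·(-13)) + ((-2)·(-12) − (-16)·(-14)) + ((-16)·5 − 17·(-12)) + (17·(-13) − 5·5)| = 418, so the area is 209.
Along each edge there are gcd(|Δx|,|Δy|)+1 lattice points, so counting each shared vertex once the boundary has gcd(7,1) + gcd(14,2) + gcd(33,17) + gcd(12,18) = 1+2+1+6 = 10.
Pick's theorem gives I = A − B/2 + 1 = 209 − 10/2 + 1 = 205.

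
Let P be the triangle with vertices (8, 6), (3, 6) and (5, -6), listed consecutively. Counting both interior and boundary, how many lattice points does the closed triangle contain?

36

The shoelace formula gives twice the area as |(8·6 − 3·6) + (3·(-6) − 5·6) + (5·6 − 8·(-6))| = 60, so the area is 30.
The number of boundary lattice points is Σ gcd(|Δx|,|Δy|) = gcd(5,0) + gcd(2,12) + gcd(3,12) = 5+2+3 = 10.
Pick's theorem gives I = A − B/2 + 1 = 30 − 10/2 + 1 = 26, so the closed region contains I + B = 26 + 10 = 36 lattice points.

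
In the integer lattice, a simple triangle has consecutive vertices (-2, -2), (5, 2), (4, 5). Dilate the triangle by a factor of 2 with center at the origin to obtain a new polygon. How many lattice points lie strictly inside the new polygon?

48

The shoelace formula gives twice the area as |[(-2)·2 − 5·(-2)] + [5·5 − 4·2] + [4·(-2) − (-2)·5]| = 25, so the area is 25/2.
The number of boundary lattice points is Σ gcd(|Δx|,|Δy|) = gcd(7,4) + gcd(1,3) + gcd(6,7) = 1+1+1 = 3.
Scaling by 2 multiplies the area by 2² = 4 (so the new area is 50) and multiplies the boundary lattice-point count by 2, giving 6.
By Pick's theorem, the interior count of the dilated polygon is 50 − 6/2 + 1 = 48.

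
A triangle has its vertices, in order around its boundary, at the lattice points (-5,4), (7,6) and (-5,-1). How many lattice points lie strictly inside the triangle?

27

Using the shoelace formula, 2A = |((-5)·6 − 7·4) + (7·(-1) − (-5)·6) + ((-5)·4 − (-5)·(-1))| = 60, so the area is 30.
Summing gcd(|Δx|,|Δy|) over the edges gives the boundary count: gcd(12,2) + gcd(12,7) + gcd(0,5) = 2+1+5 = 8.
By Pick's theorem A = I + B/2 − 1, so I = 30 − 8/2 + 1 = 27.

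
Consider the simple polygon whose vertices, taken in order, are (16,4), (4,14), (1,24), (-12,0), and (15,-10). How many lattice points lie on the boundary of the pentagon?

6

Along each edge there are gcd(|Δx|,|Δy|)+1 lattice points, so counting each shared vertex once the boundary has gcd(12,10) + gcd(3,10) + gcd(13,24) + gcd(27,10) + gcd(1,14) = 2+1+1+1+1 = 6.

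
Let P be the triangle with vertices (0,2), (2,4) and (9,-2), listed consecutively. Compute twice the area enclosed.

By the shoelace formula, twice the signed area is |(0·4 − 2·2) + (2·(-2) − 9·4) + (9·2 − 0·(-2))| = 26, so the area is 13.

26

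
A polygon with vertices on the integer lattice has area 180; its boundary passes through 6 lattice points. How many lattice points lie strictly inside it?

Pick's theorem A = I + B/2 − 1 rearranges to I = A − B/2 + 1 = 180 − 6/2 + 1 = 178.

178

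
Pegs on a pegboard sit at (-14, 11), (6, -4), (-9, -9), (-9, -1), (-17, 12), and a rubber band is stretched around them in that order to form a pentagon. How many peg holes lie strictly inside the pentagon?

149

The shoelace formula gives twice the area as |[(-14)·(-4) − 6·11] + [6·(-9) − (-9)·(-4)] + [(-9)·(-1) − (-9)·(-9)] + [(-9)·12 − (-17)·(-1)] + [(-17)·11 − (-14)·12]| = 316, so the area is 158.
The number of boundary lattice points is Σ gcd(|Δx|,|Δy|) = gcd(20,15) + gcd(15,5) + gcd(0,8) + gcd(8,13) + gcd(3,1) = 5+5+8+1+1 = 20.
By Pick's theorem A = I + B/2 − 1, so I = 158 − 20/2 + 1 = 149.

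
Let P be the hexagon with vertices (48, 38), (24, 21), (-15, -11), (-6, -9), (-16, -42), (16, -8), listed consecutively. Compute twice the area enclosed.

2116

Using the shoelace formula, 2A = |(48·21 − 24·38) + (24·(-11) − (-15)·21) + ((-15)·(-9) − (-6)·(-11)) + ((-6)·(-42) − (-16)·(-9)) + ((-16)·(-8) − 16·(-42)) + (16·38 − 48·(-8))| = 2116, so the area is 1058.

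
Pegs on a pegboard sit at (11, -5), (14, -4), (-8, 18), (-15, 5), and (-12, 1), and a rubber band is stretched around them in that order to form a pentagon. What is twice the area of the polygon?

570

By the shoelace formula, twice the signed area is |[11·(-4) − 14·(-5)] + [14·18 − (-8)·(-4)] + [(-8)·5 − (-15)·18] + [(-15)·1 − (-12)·5] + [(-12)·(-5) − 11·1]| = 570, so the area is 285.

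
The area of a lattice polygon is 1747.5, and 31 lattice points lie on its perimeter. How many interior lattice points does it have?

1733

Pick's theorem A = I + B/2 − 1 rearranges to I = A − B/2 + 1 = 1747.5 − 31/2 + 1 = 1733.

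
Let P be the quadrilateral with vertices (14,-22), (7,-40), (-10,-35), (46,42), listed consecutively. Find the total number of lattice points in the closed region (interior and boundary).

Using the shoelace formula, 2A = |[14·(-40) − 7·(-22)] + [7·(-35) − (-10)·(-40)] + [(-10)·42 − 46·(-35)] + [46·(-22) − 14·42]| = 1461, so the area is 730.5.
Along each edge there are gcd(|Δx|,|Δy|)+1 lattice points, so counting each shared vertex once the boundary has gcd(7,18) + gcd(17,5) + gcd(56,77) + gcd(32,64) = 1+1+7+32 = 41.
Pick's theorem gives I = A − B/2 + 1 = 730.5 − 41/2 + 1 = 711, so the closed region contains I + B = 711 + 41 = 752 lattice points.

752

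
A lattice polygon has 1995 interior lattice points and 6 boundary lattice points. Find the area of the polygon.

1997

By Pick's theorem, A = I + B/2 − 1 = 1995 + 6/2 − 1 = 1997.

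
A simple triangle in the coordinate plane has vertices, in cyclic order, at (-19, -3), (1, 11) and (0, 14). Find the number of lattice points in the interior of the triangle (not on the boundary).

Using the shoelace formula, 2A = |[(-19)·11 − 1·(-3)] + [1·14 − 0·11] + [0·(-3) − (-19)·14]| = 74, so the area is 37.
Summing gcd(|Δx|,|Δy|) over the edges gives the boundary count: gcd(20,14) + gcd(1,3) + gcd(19,17) = 2+1+1 = 4.
Pick's theorem gives I = A − B/2 + 1 = 37 − 4/2 + 1 = 36.

36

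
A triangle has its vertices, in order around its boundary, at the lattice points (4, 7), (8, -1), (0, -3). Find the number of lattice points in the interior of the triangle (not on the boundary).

By the shoelace formula, twice the signed area is |[4·(-1) − 8·7] + [8·(-3) − 0·(-1)] + [0·7 − 4·(-3)]| = 72, so the area is 36.
Along each edge there are gcd(|Δx|,|Δy|)+1 lattice points, so counting each shared vertex once the boundary has gcd(4,8) + gcd(8,2) + gcd(4,10) = 4+2+2 = 8.
Pick's theorem gives I = A − B/2 + 1 = 36 − 8/2 + 1 = 33.

33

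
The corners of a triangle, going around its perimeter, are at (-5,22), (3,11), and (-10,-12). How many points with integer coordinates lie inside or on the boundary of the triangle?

166

By the shoelace formula, twice the signed area is |[(-5)·11 − 3·22] + [3·(-12) − (-10)·11] + [(-10)·22 − (-5)·(-12)]| = 327, so the area is 327/2.
Along each edge there are gcd(|Δx|,|Δy|)+1 lattice points, so counting each shared vertex once the boundary has gcd(8,11) + gcd(13,23) + gcd(5,34) = 1+1+1 = 3.
Pick's theorem gives I = A − B/2 + 1 = 327/2 − 3/2 + 1 = 163, so the closed region contains I + B = 163 + 3 = 166 lattice points.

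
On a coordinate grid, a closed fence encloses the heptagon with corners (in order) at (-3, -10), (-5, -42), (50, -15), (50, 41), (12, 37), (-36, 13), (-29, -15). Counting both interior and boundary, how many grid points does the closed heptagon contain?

4577

By the shoelace formula, twice the signed area is |[(-3)·(-42) − (-5)·(-10)] + [(-5)·(-15) − 50·(-42)] + [50·41 − 50·(-15)] + [50·37 − 12·41] + [12·13 − (-36)·37] + [(-36)·(-15) − (-29)·13] + [(-29)·(-10) − (-3)·(-15)]| = 9059, so the area is 9059/2.
Summing gcd(|Δx|,|Δy|) over the edges gives the boundary count: gcd(2,32) + gcd(55,27) + gcd(0,56) + gcd(38,4) + gcd(48,24) + gcd(7,28) + gcd(26,5) = 2+1+56+2+24+7+1 = 93.
Pick's theorem gives I = A − B/2 + 1 = 9059/2 − 93/2 + 1 = 4484, so the closed region contains I + B = 4484 + 93 = 4577 lattice points.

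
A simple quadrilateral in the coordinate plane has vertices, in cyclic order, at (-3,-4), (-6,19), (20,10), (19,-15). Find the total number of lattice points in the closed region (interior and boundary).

By the shoelace formula, twice the signed area is |((-3)·19 − (-6)·(-4)) + ((-6)·10 − 20·19) + (20·(-15) − 19·10) + (19·(-4) − (-3)·(-15))| = 1132, so the area is 566.
The number of boundary lattice points is Σ gcd(|Δx|,|Δy|) = gcd(3,23) + gcd(26,9) + gcd(1,25) + gcd(22,11) = 1+1+1+11 = 14.
Pick's theorem gives I = A − B/2 + 1 = 566 − 14/2 + 1 = 560, so the closed region contains I + B = 560 + 14 = 574 lattice points.

574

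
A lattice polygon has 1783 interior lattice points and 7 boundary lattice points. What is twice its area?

3571

By Pick's theorem, A = I + B/2 − 1 = 1783 + 7/2 − 1 = 3571/2.
Hence 2A = 3571.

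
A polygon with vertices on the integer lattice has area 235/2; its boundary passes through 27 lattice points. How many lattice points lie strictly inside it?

105

From Pick's theorem, I = A − B/2 + 1 = 235/2 − 27/2 + 1 = 105.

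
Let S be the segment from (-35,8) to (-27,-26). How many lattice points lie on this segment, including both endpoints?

The number of lattice points on a segment between lattice points is gcd(|Δx|,|Δy|) + 1 = gcd(8,34) + 1 = 2 + 1 = 3.

3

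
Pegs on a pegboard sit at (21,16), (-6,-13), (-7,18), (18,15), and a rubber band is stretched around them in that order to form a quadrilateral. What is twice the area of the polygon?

832

The shoelace formula gives twice the area as |(21·(-13) − (-6)·16) + ((-6)·18 − (-7)·(-13)) + ((-7)·15 − 18·18) + (18·16 − 21·15)| = 832, so the area is 416.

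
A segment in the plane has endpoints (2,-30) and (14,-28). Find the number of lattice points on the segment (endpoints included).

The number of lattice points on a segment between lattice points is gcd(|Δx|,|Δy|) + 1 = gcd(12,2) + 1 = 2 + 1 = 3.

3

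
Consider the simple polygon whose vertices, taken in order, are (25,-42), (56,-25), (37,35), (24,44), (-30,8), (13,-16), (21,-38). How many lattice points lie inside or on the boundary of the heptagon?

3614

The shoelace formula gives twice the area as |[25·(-25) − 56·(-42)] + [56·35 − 37·(-25)] + [37·44 − 24·35] + [24·8 − (-30)·44] + [(-30)·(-16) − 13·8] + [13·(-38) − 21·(-16)] + [21·(-42) − 25·(-38)]| = 7198, so the area is 3599.
Along each edge there are gcd(|Δx|,|Δy|)+1 lattice points, so counting each shared vertex once the boundary has gcd(31,17) + gcd(19,60) + gcd(13,9) + gcd(54,36) + gcd(43,24) + gcd(8,22) + gcd(4,4) = 1+1+1+18+1+2+4 = 28.
Pick's theorem gives I = A − B/2 + 1 = 3599 − 28/2 + 1 = 3586, so the closed region contains I + B = 3586 + 28 = 3614 lattice points.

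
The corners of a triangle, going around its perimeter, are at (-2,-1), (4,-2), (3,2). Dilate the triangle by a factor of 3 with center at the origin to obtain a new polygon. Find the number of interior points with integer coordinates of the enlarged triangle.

Using the shoelace formula, 2A = |[(-2)·(-2) − 4·(-1)] + [4·2 − 3·(-2)] + [3·(-1) − (-2)·2]| = 23, so the area is 23/2.
Summing gcd(|Δx|,|Δy|) over the edges gives the boundary count: gcd(6,1) + gcd(1,4) + gcd(5,3) = 1+1+1 = 3.
Scaling by 3 multiplies the area by 3² = 9 (so the new area is 103.5) and multiplies the boundary lattice-point count by 3, giving 9.
By Pick's theorem, the interior count of the dilated polygon is 103.5 − 9/2 + 1 = 100.

100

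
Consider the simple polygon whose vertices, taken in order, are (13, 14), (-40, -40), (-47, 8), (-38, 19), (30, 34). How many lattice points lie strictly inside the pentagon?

2315

The shoelace formula gives twice the area as |[13·(-40) − (-40)·14] + [(-40)·8 − (-47)·(-40)] + [(-47)·19 − (-38)·8] + [(-38)·34 − 30·19] + [30·14 − 13·34]| = 4633, so the area is 2316.5.
Summing gcd(|Δx|,|Δy|) over the edges gives the boundary count: gcd(53,54) + gcd(7,48) + gcd(9,11) + gcd(68,15) + gcd(17,20) = 1+1+1+1+1 = 5.
By Pick's theorem A = I + B/2 − 1, so I = 2316.5 − 5/2 + 1 = 2315.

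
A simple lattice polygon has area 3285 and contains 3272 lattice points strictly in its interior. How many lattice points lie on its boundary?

28

Pick's theorem gives A = I + B/2 − 1, so B = 2(A − I + 1) = 2(3285 − 3272 + 1) = 28.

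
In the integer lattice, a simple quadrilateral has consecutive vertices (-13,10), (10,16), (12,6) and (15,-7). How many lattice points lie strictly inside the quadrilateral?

Using the shoelace formula, 2A = |[(-13)·16 − 10·10] + [10·6 − 12·16] + [12·(-7) − 15·6] + [15·10 − (-13)·(-7)]| = 555, so the area is 277.5.
Along each edge there are gcd(|Δx|,|Δy|)+1 lattice points, so counting each shared vertex once the boundary has gcd(23,6) + gcd(2,10) + gcd(3,13) + gcd(28,17) = 1+2+1+1 = 5.
By Pick's theorem A = I + B/2 − 1, so I = 277.5 − 5/2 + 1 = 276.

276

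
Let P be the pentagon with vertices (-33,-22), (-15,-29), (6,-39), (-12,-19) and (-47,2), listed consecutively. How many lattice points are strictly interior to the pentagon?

488

The shoelace formula gives twice the area as |((-33)·(-29) − (-15)·(-22)) + ((-15)·(-39) − 6·(-29)) + (6·(-19) − (-12)·(-39)) + ((-12)·2 − (-47)·(-19)) + ((-47)·(-22) − (-33)·2)| = 987, so the area is 987/2.
The number of boundary lattice points is Σ gcd(|Δx|,|Δy|) = gcd(18,7) + gcd(21,10) + gcd(18,20) + gcd(35,21) + gcd(14,24) = 1+1+2+7+2 = 13.
By Pick's theorem A = I + B/2 − 1, so I = 987/2 − 13/2 + 1 = 488.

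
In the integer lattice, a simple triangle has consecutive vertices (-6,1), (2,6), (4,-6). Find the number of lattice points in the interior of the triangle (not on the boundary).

52

Using the shoelace formula, 2A = |((-6)·6 − 2·1) + (2·(-6) − 4·6) + (4·1 − (-6)·(-6))| = 106, so the area is 53.
The number of boundary lattice points is Σ gcd(|Δx|,|Δy|) = gcd(8,5) + gcd(2,12) + gcd(10,7) = 1+2+1 = 4.
Pick's theorem gives I = A − B/2 + 1 = 53 − 4/2 + 1 = 52.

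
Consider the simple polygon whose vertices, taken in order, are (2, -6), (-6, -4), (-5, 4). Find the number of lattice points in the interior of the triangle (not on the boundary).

Using the shoelace formula, 2A = |[2·(-4) − (-6)·(-6)] + [(-6)·4 − (-5)·(-4)] + [(-5)·(-6) − 2·4]| = 66, so the area is 33.
The number of boundary lattice points is Σ gcd(|Δx|,|Δy|) = gcd(8,2) + gcd(1,8) + gcd(7,10) = 2+1+1 = 4.
Pick's theorem gives I = A − B/2 + 1 = 33 − 4/2 + 1 = 32.

32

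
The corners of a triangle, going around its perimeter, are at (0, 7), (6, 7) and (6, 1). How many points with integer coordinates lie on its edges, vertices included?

18

The number of boundary lattice points is Σ gcd(|Δx|,|Δy|) = gcd(6,0) + gcd(0,6) + gcd(6,6) = 6+6+6 = 18.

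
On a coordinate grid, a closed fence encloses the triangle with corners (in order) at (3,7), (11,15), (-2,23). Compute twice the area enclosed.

The shoelace formula gives twice the area as |(3·15 − 11·7) + (11·23 − (-2)·15) + ((-2)·7 − 3·23)| = 168, so the area is 84.

168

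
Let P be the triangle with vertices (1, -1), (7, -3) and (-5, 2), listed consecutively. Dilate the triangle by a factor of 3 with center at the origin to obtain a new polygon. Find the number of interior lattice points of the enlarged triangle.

19

Using the shoelace formula, 2A = |[1·(-3) − 7·(-1)] + [7·2 − (-5)·(-3)] + [(-5)·(-1) − 1·2]| = 6, so the area is 3.
Along each edge there are gcd(|Δx|,|Δy|)+1 lattice points, so counting each shared vertex once the boundary has gcd(6,2) + gcd(12,5) + gcd(6,3) = 2+1+3 = 6.
Scaling by 3 multiplies the area by 3² = 9 (so the new area is 27) and multiplies the boundary lattice-point count by 3, giving 18.
By Pick's theorem, the interior count of the dilated polygon is 27 − 18/2 + 1 = 19.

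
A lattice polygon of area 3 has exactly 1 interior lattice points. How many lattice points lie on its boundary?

Pick's theorem gives A = I + B/2 − 1, so B = 2(A − I + 1) = 2(3 − 1 + 1) = 6.

6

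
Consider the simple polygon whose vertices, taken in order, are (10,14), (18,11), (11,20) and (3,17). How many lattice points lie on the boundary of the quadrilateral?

4

Summing gcd(|Δx|,|Δy|) over the edges gives the boundary count: gcd(8,3) + gcd(7,9) + gcd(8,3) + gcd(7,3) = 1+1+1+1 = 4.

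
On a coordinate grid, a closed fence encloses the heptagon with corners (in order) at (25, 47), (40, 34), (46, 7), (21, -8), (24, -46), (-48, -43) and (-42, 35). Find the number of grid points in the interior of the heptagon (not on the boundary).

6580

The shoelace formula gives twice the area as |(25·34 − 40·47) + (40·7 − 46·34) + (46·(-8) − 21·7) + (21·(-46) − 24·(-8)) + (24·(-43) − (-48)·(-46)) + ((-48)·35 − (-42)·(-43)) + ((-42)·47 − 25·35)| = 13178, so the area is 6589.
Summing gcd(|Δx|,|Δy|) over the edges gives the boundary count: gcd(15,13) + gcd(6,27) + gcd(25,15) + gcd(3,38) + gcd(72,3) + gcd(6,78) + gcd(67,12) = 1+3+5+1+3+6+1 = 20.
Pick's theorem gives I = A − B/2 + 1 = 6589 − 20/2 + 1 = 6580.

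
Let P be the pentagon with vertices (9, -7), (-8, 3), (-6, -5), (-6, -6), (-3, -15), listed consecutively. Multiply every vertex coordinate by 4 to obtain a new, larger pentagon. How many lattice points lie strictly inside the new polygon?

The shoelace formula gives twice the area as |[9·3 − (-8)·(-7)] + [(-8)·(-5) − (-6)·3] + [(-6)·(-6) − (-6)·(-5)] + [(-6)·(-15) − (-3)·(-6)] + [(-3)·(-7) − 9·(-15)]| = 263, so the area is 131.5.
The number of boundary lattice points is Σ gcd(|Δx|,|Δy|) = gcd(17,10) + gcd(2,8) + gcd(0,1) + gcd(3,9) + gcd(12,8) = 1+2+1+3+4 = 11.
Scaling by 4 multiplies the area by 4² = 16 (so the new area is 2104) and multiplies the boundary lattice-point count by 4, giving 44.
By Pick's theorem, the interior count of the dilated polygon is 2104 − 44/2 + 1 = 2083.

2083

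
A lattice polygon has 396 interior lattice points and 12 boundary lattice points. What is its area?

401

Pick's theorem states A = I + B/2 − 1, so A = 396 + 12/2 − 1 = 401.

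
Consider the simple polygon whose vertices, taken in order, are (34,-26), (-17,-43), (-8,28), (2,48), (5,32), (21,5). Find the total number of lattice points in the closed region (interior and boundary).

The shoelace formula gives twice the area as |[34·(-43) − (-17)·(-26)] + [(-17)·28 − (-8)·(-43)] + [(-8)·48 − 2·28] + [2·32 − 5·48] + [5·5 − 21·32] + [21·(-26) − 34·5]| = 4703, so the area is 4703/2.
Summing gcd(|Δx|,|Δy|) over the edges gives the boundary count: gcd(51,17) + gcd(9,71) + gcd(10,20) + gcd(3,16) + gcd(16,27) + gcd(13,31) = 17+1+10+1+1+1 = 31.
Pick's theorem gives I = A − B/2 + 1 = 4703/2 − 31/2 + 1 = 2337, so the closed region contains I + B = 2337 + 31 = 2368 lattice points.

2368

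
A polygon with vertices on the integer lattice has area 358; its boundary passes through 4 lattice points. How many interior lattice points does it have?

From Pick's theorem, I = A − B/2 + 1 = 358 − 4/2 + 1 = 357.

357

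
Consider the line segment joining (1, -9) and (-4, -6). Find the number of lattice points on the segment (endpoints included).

2

The number of lattice points on a segment between lattice points is gcd(|Δx|,|Δy|) + 1 = gcd(5,3) + 1 = 1 + 1 = 2.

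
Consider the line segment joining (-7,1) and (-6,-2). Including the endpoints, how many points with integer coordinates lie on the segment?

2

The number of lattice points on a segment between lattice points is gcd(|Δx|,|Δy|) + 1 = gcd(1,3) + 1 = 1 + 1 = 2.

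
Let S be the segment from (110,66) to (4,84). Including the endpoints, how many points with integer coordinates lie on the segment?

3

The number of lattice points on a segment between lattice points is gcd(|Δx|,|Δy|) + 1 = gcd(106,18) + 1 = 2 + 1 = 3.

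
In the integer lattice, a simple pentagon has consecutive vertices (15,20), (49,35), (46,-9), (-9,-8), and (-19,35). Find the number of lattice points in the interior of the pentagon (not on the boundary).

Using the shoelace formula, 2A = |[15·35 − 49·20] + [49·(-9) − 46·35] + [46·(-8) − (-9)·(-9)] + [(-9)·35 − (-19)·(-8)] + [(-19)·20 − 15·35]| = 4327, so the area is 4327/2.
Summing gcd(|Δx|,|Δy|) over the edges gives the boundary count: gcd(34,15) + gcd(3,44) + gcd(55,1) + gcd(10,43) + gcd(34,15) = 1+1+1+1+1 = 5.
By Pick's theorem A = I + B/2 − 1, so I = 4327/2 − 5/2 + 1 = 2162.

2162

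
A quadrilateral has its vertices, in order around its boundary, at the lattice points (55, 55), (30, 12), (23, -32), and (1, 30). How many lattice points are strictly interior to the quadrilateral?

1548

The shoelace formula gives twice the area as |[55·12 − 30·55] + [30·(-32) − 23·12] + [23·30 − 1·(-32)] + [1·55 − 55·30]| = 3099, so the area is 3099/2.
Summing gcd(|Δx|,|Δy|) over the edges gives the boundary count: gcd(25,43) + gcd(7,44) + gcd(22,62) + gcd(54,25) = 1+1+2+1 = 5.
Pick's theorem gives I = A − B/2 + 1 = 3099/2 − 5/2 + 1 = 1548.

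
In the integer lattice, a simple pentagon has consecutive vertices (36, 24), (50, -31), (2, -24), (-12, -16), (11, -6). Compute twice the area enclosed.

3046

By the shoelace formula, twice the signed area is |[36·(-31) − 50·24] + [50·(-24) − 2·(-31)] + [2·(-16) − (-12)·(-24)] + [(-12)·(-6) − 11·(-16)] + [11·24 − 36·(-6)]| = 3046, so the area is 1523.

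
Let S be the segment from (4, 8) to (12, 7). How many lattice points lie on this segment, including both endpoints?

2

The number of lattice points on a segment between lattice points is gcd(|Δx|,|Δy|) + 1 = gcd(8,1) + 1 = 1 + 1 = 2.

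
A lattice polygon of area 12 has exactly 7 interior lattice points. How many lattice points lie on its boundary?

12

Pick's theorem gives A = I + B/2 − 1, so B = 2(A − I + 1) = 2(12 − 7 + 1) = 12.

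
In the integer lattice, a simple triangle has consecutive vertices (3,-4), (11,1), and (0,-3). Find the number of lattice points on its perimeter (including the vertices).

Summing gcd(|Δx|,|Δy|) over the edges gives the boundary count: gcd(8,5) + gcd(11,4) + gcd(3,1) = 1+1+1 = 3.

3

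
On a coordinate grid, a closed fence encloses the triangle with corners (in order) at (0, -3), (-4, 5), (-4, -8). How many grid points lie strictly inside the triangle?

18

Using the shoelace formula, 2A = |[0·5 − (-4)·(-3)] + [(-4)·(-8) − (-4)·5] + [(-4)·(-3) − 0·(-8)]| = 52, so the area is 26.
Along each edge there are gcd(|Δx|,|Δy|)+1 lattice points, so counting each shared vertex once the boundary has gcd(4,8) + gcd(0,13) + gcd(4,5) = 4+13+1 = 18.
Pick's theorem gives I = A − B/2 + 1 = 26 − 18/2 + 1 = 18.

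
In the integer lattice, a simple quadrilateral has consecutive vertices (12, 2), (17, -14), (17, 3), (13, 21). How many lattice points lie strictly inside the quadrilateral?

80

By the shoelace formula, twice the signed area is |[12·(-14) − 17·2] + [17·3 − 17·(-14)] + [17·21 − 13·3] + [13·2 − 12·21]| = 179, so the area is 89.5.
Along each edge there are gcd(|Δx|,|Δy|)+1 lattice points, so counting each shared vertex once the boundary has gcd(5,16) + gcd(0,17) + gcd(4,18) + gcd(1,19) = 1+17+2+1 = 21.
Pick's theorem gives I = A − B/2 + 1 = 89.5 − 21/2 + 1 = 80.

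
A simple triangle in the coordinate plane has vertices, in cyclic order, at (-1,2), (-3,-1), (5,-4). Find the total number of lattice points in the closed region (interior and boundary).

20

The shoelace formula gives twice the area as |[(-1)·(-1) − (-3)·2] + [(-3)·(-4) − 5·(-1)] + [5·2 − (-1)·(-4)]| = 30, so the area is 15.
The number of boundary lattice points is Σ gcd(|Δx|,|Δy|) = gcd(2,3) + gcd(8,3) + gcd(6,6) = 1+1+6 = 8.
Pick's theorem gives I = A − B/2 + 1 = 15 − 8/2 + 1 = 12, so the closed region contains I + B = 12 + 8 = 20 lattice points.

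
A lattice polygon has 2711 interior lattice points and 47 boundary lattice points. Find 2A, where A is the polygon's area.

Pick's theorem states A = I + B/2 − 1, so A = 2711 + 47/2 − 1 = 5467/2.
Hence 2A = 5467.

5467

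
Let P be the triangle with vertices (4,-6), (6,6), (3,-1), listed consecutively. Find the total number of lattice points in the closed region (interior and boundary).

The shoelace formula gives twice the area as |(4·6 − 6·(-6)) + (6·(-1) − 3·6) + (3·(-6) − 4·(-1))| = 22, so the area is 11.
Summing gcd(|Δx|,|Δy|) over the edges gives the boundary count: gcd(2,12) + gcd(3,7) + gcd(1,5) = 2+1+1 = 4.
Pick's theorem gives I = A − B/2 + 1 = 11 − 4/2 + 1 = 10, so the closed region contains I + B = 10 + 4 = 14 lattice points.

14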